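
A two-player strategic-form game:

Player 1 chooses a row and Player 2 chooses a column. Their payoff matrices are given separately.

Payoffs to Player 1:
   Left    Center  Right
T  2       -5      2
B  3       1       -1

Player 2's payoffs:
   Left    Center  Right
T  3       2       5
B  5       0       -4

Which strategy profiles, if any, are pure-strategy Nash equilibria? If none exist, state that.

(T, Left): Player 1 can switch to B (2 → 3). Not NE.
(T, Center): Player 1 can switch to B (-5 → 1). Not NE.
(T, Right): Player 1 gets 2, best alternative -1; Player 2 gets 5, best alternative 3. No profitable deviation — NE.
(B, Left): Player 1 gets 3, best alternative 2; Player 2 gets 5, best alternative 0. No profitable deviation — NE.
(B, Center): Player 2 can switch to Left (0 → 5). Not NE.
(B, Right): Player 1 can switch to T (-1 → 2). Not NE.

(T, Right); (B, Left)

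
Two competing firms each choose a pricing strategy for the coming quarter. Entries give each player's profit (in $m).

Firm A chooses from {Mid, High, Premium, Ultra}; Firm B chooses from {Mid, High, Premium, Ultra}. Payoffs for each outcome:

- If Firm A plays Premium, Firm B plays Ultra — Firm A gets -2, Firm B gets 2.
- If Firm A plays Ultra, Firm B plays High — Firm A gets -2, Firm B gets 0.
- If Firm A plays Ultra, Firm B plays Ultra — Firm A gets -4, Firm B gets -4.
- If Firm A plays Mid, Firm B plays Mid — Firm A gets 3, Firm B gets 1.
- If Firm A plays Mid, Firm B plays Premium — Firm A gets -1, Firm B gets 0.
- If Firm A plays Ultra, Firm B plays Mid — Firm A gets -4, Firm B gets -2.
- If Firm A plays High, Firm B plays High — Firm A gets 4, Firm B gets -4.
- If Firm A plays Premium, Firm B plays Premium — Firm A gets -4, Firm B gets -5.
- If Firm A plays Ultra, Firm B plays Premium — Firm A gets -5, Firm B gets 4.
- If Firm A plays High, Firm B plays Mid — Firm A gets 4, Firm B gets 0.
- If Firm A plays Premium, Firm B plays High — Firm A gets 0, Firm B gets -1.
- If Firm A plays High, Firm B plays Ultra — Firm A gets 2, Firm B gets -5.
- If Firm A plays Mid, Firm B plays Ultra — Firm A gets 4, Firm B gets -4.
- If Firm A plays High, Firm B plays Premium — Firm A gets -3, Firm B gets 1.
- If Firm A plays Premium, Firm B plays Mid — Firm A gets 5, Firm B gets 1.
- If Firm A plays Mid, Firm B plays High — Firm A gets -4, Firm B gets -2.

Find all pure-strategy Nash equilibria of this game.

No pure-strategy Nash equilibrium.

Firm A against Mid: payoffs 3, 4, 5, -4 → best response Premium.
Firm A against High: payoffs -4, 4, 0, -2 → best response High.
Firm A against Premium: payoffs -1, -3, -4, -5 → best response Mid.
Firm A against Ultra: payoffs 4, 2, -2, -4 → best response Mid.
Firm B against Mid: payoffs 1, -2, 0, -4 → best response Mid.
Firm B against High: payoffs 0, -4, 1, -5 → best response Premium.
Firm B against Premium: payoffs 1, -1, -5, 2 → best response Ultra.
Firm B against Ultra: payoffs -2, 0, 4, -4 → best response Premium.
No profile is a mutual best response for all players.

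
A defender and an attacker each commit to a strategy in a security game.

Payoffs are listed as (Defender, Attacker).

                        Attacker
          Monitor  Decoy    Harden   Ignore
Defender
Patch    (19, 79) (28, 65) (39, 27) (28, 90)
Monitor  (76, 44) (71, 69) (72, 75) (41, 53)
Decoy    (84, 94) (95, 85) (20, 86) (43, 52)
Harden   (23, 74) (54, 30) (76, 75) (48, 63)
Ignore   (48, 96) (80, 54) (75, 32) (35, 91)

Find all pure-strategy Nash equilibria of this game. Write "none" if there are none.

(Patch, Monitor): Defender can switch to Monitor (19 → 76). Not NE.
(Patch, Decoy): Defender can switch to Monitor (28 → 71). Not NE.
(Patch, Harden): Defender can switch to Monitor (39 → 72). Not NE.
(Patch, Ignore): Defender can switch to Monitor (28 → 41). Not NE.
(Monitor, Monitor): Defender can switch to Decoy (76 → 84). Not NE.
(Monitor, Decoy): Defender can switch to Decoy (71 → 95). Not NE.
(Decoy, Monitor): Defender gets 84, best alternative 76; Attacker gets 94, best alternative 86. No profitable deviation — NE.
(Harden, Harden): Defender gets 76, best alternative 75; Attacker gets 75, best alternative 74. No profitable deviation — NE.
(The remaining 12 profiles each have a profitable deviation by the same check.)

Pure-strategy Nash equilibria: (Decoy, Monitor); (Harden, Harden)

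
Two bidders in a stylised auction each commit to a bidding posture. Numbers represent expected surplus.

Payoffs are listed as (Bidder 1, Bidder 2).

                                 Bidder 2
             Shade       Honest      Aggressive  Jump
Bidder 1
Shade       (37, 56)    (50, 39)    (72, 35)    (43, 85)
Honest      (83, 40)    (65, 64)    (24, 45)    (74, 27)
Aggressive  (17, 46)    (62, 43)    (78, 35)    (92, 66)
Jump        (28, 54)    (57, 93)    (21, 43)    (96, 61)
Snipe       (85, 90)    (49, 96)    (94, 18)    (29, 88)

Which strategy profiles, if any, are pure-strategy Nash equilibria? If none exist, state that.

Pure NE: (Honest, Honest)

(Shade, Shade): Bidder 1 can switch to Honest (37 → 83). Not NE.
(Shade, Honest): Bidder 1 can switch to Honest (50 → 65). Not NE.
(Shade, Aggressive): Bidder 1 can switch to Aggressive (72 → 78). Not NE.
(Shade, Jump): Bidder 1 can switch to Honest (43 → 74). Not NE.
(Honest, Shade): Bidder 1 can switch to Snipe (83 → 85). Not NE.
(Honest, Honest): Bidder 1 gets 65, best alternative 62; Bidder 2 gets 64, best alternative 45. No profitable deviation — NE.
(Honest, Aggressive): Bidder 1 can switch to Shade (24 → 72). Not NE.
(Honest, Jump): Bidder 1 can switch to Aggressive (74 → 92). Not NE.
(Aggressive, Shade): Bidder 1 can switch to Shade (17 → 37). Not NE.
(The remaining 11 profiles each have a profitable deviation by the same check.)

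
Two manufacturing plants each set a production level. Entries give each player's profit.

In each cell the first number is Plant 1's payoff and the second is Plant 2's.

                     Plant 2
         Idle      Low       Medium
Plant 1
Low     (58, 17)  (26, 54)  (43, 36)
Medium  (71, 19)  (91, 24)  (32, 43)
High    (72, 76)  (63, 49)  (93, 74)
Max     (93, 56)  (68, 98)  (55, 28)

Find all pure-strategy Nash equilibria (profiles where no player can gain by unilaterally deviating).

Plant 1 against Idle: payoffs 58, 71, 72, 93 → best response Max.
Plant 1 against Low: payoffs 26, 91, 63, 68 → best response Medium.
Plant 1 against Medium: payoffs 43, 32, 93, 55 → best response High.
Plant 2 against Low: payoffs 17, 54, 36 → best response Low.
Plant 2 against Medium: payoffs 19, 24, 43 → best response Medium.
Plant 2 against High: payoffs 76, 49, 74 → best response Idle.
Plant 2 against Max: payoffs 56, 98, 28 → best response Low.
No profile is a mutual best response for all players.

This game has no pure Nash equilibrium.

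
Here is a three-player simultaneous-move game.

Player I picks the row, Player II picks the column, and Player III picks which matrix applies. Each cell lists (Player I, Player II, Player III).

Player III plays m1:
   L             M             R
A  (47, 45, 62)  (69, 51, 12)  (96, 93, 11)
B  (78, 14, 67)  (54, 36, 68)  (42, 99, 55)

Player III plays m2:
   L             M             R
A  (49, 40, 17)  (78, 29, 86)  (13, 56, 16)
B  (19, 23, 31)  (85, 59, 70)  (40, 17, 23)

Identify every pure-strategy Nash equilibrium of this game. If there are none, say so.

Pure NE: (B, M, m2)

(A, L, m1): Player I can switch to B (47 → 78). Not NE.
(A, L, m2): Player II can switch to R (40 → 56). Not NE.
(A, M, m1): Player II can switch to R (51 → 93). Not NE.
(A, M, m2): Player I can switch to B (78 → 85). Not NE.
(A, R, m1): Player III can switch to m2 (11 → 16). Not NE.
(A, R, m2): Player I can switch to B (13 → 40). Not NE.
(B, M, m2): Player I gets 85, best alternative 78; Player II gets 59, best alternative 23; Player III gets 70, best alternative 68. No profitable deviation — NE.
(The remaining 5 profiles each have a profitable deviation by the same check.)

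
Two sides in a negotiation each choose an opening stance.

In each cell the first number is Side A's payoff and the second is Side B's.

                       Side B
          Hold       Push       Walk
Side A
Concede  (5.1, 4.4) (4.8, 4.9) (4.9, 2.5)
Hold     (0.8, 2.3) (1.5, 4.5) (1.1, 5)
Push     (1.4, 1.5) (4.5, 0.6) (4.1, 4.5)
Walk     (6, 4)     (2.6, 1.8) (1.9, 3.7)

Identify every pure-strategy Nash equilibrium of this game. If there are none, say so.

Mark each player's best response to every combination of opponents' strategies; a profile where every player is best-responding is a pure Nash equilibrium.
Side A against Hold: payoffs 5.1, 0.8, 1.4, 6 → best response Walk.
Side A against Push: payoffs 4.8, 1.5, 4.5, 2.6 → best response Concede.
Side A against Walk: payoffs 4.9, 1.1, 4.1, 1.9 → best response Concede.
Side B against Concede: payoffs 4.4, 4.9, 2.5 → best response Push.
Side B against Hold: payoffs 2.3, 4.5, 5 → best response Walk.
Side B against Push: payoffs 1.5, 0.6, 4.5 → best response Walk.
Side B against Walk: payoffs 4, 1.8, 3.7 → best response Hold.
Mutual best responses: (Concede, Push); (Walk, Hold).

Pure-strategy Nash equilibria: (Concede, Push), (Walk, Hold)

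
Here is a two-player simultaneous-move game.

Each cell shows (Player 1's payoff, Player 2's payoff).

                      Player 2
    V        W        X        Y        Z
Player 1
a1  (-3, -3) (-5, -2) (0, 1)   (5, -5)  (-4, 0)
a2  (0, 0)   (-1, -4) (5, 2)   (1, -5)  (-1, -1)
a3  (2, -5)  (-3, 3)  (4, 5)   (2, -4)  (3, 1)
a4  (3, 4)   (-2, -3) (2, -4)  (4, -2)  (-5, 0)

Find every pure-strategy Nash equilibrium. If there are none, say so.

Mark each player's best response to every combination of opponents' strategies; a profile where every player is best-responding is a pure Nash equilibrium.
Player 1 against V: payoffs -3, 0, 2, 3 → best response a4.
Player 1 against W: payoffs -5, -1, -3, -2 → best response a2.
Player 1 against X: payoffs 0, 5, 4, 2 → best response a2.
Player 1 against Y: payoffs 5, 1, 2, 4 → best response a1.
Player 1 against Z: payoffs -4, -1, 3, -5 → best response a3.
Player 2 against a1: payoffs -3, -2, 1, -5, 0 → best response X.
Player 2 against a2: payoffs 0, -4, 2, -5, -1 → best response X.
Player 2 against a3: payoffs -5, 3, 5, -4, 1 → best response X.
Player 2 against a4: payoffs 4, -3, -4, -2, 0 → best response V.
Mutual best responses: (a2, X); (a4, V).

Pure-strategy Nash equilibria: (a2, X), (a4, V)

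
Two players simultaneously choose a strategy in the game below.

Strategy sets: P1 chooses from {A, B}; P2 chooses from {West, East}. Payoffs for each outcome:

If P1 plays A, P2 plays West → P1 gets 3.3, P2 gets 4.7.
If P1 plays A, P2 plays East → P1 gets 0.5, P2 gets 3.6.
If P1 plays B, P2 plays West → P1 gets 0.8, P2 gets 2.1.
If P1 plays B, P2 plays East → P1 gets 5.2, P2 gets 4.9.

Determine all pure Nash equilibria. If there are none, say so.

Mark each player's best response to every combination of opponents' strategies; a profile where every player is best-responding is a pure Nash equilibrium.
P1 against West: payoffs 3.3, 0.8 → best response A.
P1 against East: payoffs 0.5, 5.2 → best response B.
P2 against A: payoffs 4.7, 3.6 → best response West.
P2 against B: payoffs 2.1, 4.9 → best response East.
Mutual best responses: (A, West); (B, East).

Pure-strategy Nash equilibria: (A, West), (B, East)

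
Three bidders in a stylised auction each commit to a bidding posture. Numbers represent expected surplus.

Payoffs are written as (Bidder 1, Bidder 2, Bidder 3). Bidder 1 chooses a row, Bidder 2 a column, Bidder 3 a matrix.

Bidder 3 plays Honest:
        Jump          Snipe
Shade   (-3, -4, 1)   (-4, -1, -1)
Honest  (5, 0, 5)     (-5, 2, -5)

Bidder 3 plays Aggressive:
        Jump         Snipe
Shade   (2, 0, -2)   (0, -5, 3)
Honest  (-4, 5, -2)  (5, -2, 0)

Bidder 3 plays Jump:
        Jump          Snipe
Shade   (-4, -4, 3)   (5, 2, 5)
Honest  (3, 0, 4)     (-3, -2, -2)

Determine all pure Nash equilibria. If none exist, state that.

Bidder 1 against (Jump, Honest): payoffs -3, 5 → best response Honest.
Bidder 1 against (Jump, Aggressive): payoffs 2, -4 → best response Shade.
Bidder 1 against (Jump, Jump): payoffs -4, 3 → best response Honest.
Bidder 1 against (Snipe, Honest): payoffs -4, -5 → best response Shade.
Bidder 1 against (Snipe, Aggressive): payoffs 0, 5 → best response Honest.
Bidder 1 against (Snipe, Jump): payoffs 5, -3 → best response Shade.
Bidder 2 against (Shade, Honest): payoffs -4, -1 → best response Snipe.
Bidder 2 against (Shade, Aggressive): payoffs 0, -5 → best response Jump.
Bidder 2 against (Shade, Jump): payoffs -4, 2 → best response Snipe.
Bidder 2 against (Honest, Honest): payoffs 0, 2 → best response Snipe.
Bidder 2 against (Honest, Aggressive): payoffs 5, -2 → best response Jump.
Bidder 2 against (Honest, Jump): payoffs 0, -2 → best response Jump.
Bidder 3 against (Shade, Jump): payoffs 1, -2, 3 → best response Jump.
Bidder 3 against (Shade, Snipe): payoffs -1, 3, 5 → best response Jump.
Bidder 3 against (Honest, Jump): payoffs 5, -2, 4 → best response Honest.
Bidder 3 against (Honest, Snipe): payoffs -5, 0, -2 → best response Aggressive.
Mutual best responses: (Shade, Snipe, Jump).

(Shade, Snipe, Jump)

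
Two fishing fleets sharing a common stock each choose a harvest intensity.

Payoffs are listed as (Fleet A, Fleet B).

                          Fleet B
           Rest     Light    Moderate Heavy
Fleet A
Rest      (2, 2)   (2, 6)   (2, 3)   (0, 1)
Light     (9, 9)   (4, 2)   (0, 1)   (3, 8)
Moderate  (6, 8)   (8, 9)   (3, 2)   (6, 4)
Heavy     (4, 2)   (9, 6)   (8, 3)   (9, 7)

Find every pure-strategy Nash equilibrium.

(Rest, Rest): Fleet A can switch to Light (2 → 9). Not NE.
(Rest, Light): Fleet A can switch to Light (2 → 4). Not NE.
(Rest, Moderate): Fleet A can switch to Moderate (2 → 3). Not NE.
(Rest, Heavy): Fleet A can switch to Light (0 → 3). Not NE.
(Light, Rest): Fleet A gets 9, best alternative 6; Fleet B gets 9, best alternative 8. No profitable deviation — NE.
(Light, Light): Fleet A can switch to Moderate (4 → 8). Not NE.
(Light, Moderate): Fleet A can switch to Rest (0 → 2). Not NE.
(Light, Heavy): Fleet A can switch to Moderate (3 → 6). Not NE.
(Moderate, Rest): Fleet A can switch to Light (6 → 9). Not NE.
(Moderate, Light): Fleet A can switch to Heavy (8 → 9). Not NE.
(Moderate, Moderate): Fleet A can switch to Heavy (3 → 8). Not NE.
(Moderate, Heavy): Fleet A can switch to Heavy (6 → 9). Not NE.
(Heavy, Rest): Fleet A can switch to Light (4 → 9). Not NE.
(Heavy, Heavy): Fleet A gets 9, best alternative 6; Fleet B gets 7, best alternative 6. No profitable deviation — NE.
(The remaining 2 profiles each have a profitable deviation by the same check.)

Pure-strategy Nash equilibria: (Light, Rest); (Heavy, Heavy)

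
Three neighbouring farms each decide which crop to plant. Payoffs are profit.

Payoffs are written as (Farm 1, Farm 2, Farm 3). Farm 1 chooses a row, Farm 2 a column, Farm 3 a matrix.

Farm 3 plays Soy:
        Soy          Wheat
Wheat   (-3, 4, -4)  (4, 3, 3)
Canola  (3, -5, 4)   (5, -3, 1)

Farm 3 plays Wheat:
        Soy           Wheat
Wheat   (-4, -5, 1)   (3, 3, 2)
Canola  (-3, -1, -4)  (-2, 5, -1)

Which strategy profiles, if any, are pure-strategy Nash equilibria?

Mark each player's best response to every combination of opponents' strategies; a profile where every player is best-responding is a pure Nash equilibrium.
Farm 1 against (Soy, Soy): payoffs -3, 3 → best response Canola.
Farm 1 against (Soy, Wheat): payoffs -4, -3 → best response Canola.
Farm 1 against (Wheat, Soy): payoffs 4, 5 → best response Canola.
Farm 1 against (Wheat, Wheat): payoffs 3, -2 → best response Wheat.
Farm 2 against (Wheat, Soy): payoffs 4, 3 → best response Soy.
Farm 2 against (Wheat, Wheat): payoffs -5, 3 → best response Wheat.
Farm 2 against (Canola, Soy): payoffs -5, -3 → best response Wheat.
Farm 2 against (Canola, Wheat): payoffs -1, 5 → best response Wheat.
Farm 3 against (Wheat, Soy): payoffs -4, 1 → best response Wheat.
Farm 3 against (Wheat, Wheat): payoffs 3, 2 → best response Soy.
Farm 3 against (Canola, Soy): payoffs 4, -4 → best response Soy.
Farm 3 against (Canola, Wheat): payoffs 1, -1 → best response Soy.
Mutual best responses: (Canola, Wheat, Soy).

The unique pure-strategy Nash equilibrium is (Canola, Wheat, Soy).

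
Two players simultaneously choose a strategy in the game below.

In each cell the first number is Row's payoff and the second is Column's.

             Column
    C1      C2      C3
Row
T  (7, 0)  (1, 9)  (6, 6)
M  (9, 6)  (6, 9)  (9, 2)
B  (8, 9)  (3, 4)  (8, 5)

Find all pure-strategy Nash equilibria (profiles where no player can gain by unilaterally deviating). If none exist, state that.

The unique pure-strategy Nash equilibrium is (M, C2).

For each player, find the best response to each opponent profile; mutual best responses are the pure NE.
Row against C1: payoffs 7, 9, 8 → best response M.
Row against C2: payoffs 1, 6, 3 → best response M.
Row against C3: payoffs 6, 9, 8 → best response M.
Column against T: payoffs 0, 9, 6 → best response C2.
Column against M: payoffs 6, 9, 2 → best response C2.
Column against B: payoffs 9, 4, 5 → best response C1.
Mutual best responses: (M, C2).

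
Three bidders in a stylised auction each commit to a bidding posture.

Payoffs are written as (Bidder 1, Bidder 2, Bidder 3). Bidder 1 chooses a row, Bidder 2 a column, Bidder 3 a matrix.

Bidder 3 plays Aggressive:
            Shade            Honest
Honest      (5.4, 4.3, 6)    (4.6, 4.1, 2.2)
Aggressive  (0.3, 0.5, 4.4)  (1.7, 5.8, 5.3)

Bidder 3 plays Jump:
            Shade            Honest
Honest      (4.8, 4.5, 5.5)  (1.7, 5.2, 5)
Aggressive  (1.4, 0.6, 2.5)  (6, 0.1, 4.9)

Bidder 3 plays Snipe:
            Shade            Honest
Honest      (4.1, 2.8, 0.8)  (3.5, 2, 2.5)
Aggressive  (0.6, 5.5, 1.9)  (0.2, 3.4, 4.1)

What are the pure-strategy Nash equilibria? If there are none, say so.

For each strategy profile, look for a profitable unilateral deviation.
(Honest, Shade, Aggressive): Bidder 1 gets 5.4, best alternative 0.3; Bidder 2 gets 4.3, best alternative 4.1; Bidder 3 gets 6, best alternative 5.5. No profitable deviation — NE.
(Honest, Shade, Jump): Bidder 2 can switch to Honest (4.5 → 5.2). Not NE.
(Honest, Shade, Snipe): Bidder 3 can switch to Aggressive (0.8 → 6). Not NE.
(Honest, Honest, Aggressive): Bidder 2 can switch to Shade (4.1 → 4.3). Not NE.
(Honest, Honest, Jump): Bidder 1 can switch to Aggressive (1.7 → 6). Not NE.
(Honest, Honest, Snipe): Bidder 2 can switch to Shade (2 → 2.8). Not NE.
(Aggressive, Shade, Aggressive): Bidder 1 can switch to Honest (0.3 → 5.4). Not NE.
(Aggressive, Shade, Jump): Bidder 1 can switch to Honest (1.4 → 4.8). Not NE.
(Aggressive, Shade, Snipe): Bidder 1 can switch to Honest (0.6 → 4.1). Not NE.
(Aggressive, Honest, Aggressive): Bidder 1 can switch to Honest (1.7 → 4.6). Not NE.
(Aggressive, Honest, Jump): Bidder 2 can switch to Shade (0.1 → 0.6). Not NE.
(Aggressive, Honest, Snipe): Bidder 1 can switch to Honest (0.2 → 3.5). Not NE.

(Honest, Shade, Aggressive)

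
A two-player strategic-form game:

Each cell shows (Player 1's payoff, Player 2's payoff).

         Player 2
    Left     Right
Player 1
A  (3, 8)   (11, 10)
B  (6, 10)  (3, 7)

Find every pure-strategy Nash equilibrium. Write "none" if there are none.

(A, Right), (B, Left)

Player 1 against Left: payoffs 3, 6 → best response B.
Player 1 against Right: payoffs 11, 3 → best response A.
Player 2 against A: payoffs 8, 10 → best response Right.
Player 2 against B: payoffs 10, 7 → best response Left.
Mutual best responses: (A, Right); (B, Left).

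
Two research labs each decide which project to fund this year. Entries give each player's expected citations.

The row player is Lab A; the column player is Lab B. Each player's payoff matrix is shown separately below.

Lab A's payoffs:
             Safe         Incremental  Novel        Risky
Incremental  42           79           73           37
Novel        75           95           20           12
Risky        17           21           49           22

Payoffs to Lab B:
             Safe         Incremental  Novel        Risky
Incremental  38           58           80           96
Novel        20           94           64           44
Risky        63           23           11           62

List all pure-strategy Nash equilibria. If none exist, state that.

(Incremental, Risky); (Novel, Incremental)

Lab A against Safe: payoffs 42, 75, 17 → best response Novel.
Lab A against Incremental: payoffs 79, 95, 21 → best response Novel.
Lab A against Novel: payoffs 73, 20, 49 → best response Incremental.
Lab A against Risky: payoffs 37, 12, 22 → best response Incremental.
Lab B against Incremental: payoffs 38, 58, 80, 96 → best response Risky.
Lab B against Novel: payoffs 20, 94, 64, 44 → best response Incremental.
Lab B against Risky: payoffs 63, 23, 11, 62 → best response Safe.
Mutual best responses: (Incremental, Risky); (Novel, Incremental).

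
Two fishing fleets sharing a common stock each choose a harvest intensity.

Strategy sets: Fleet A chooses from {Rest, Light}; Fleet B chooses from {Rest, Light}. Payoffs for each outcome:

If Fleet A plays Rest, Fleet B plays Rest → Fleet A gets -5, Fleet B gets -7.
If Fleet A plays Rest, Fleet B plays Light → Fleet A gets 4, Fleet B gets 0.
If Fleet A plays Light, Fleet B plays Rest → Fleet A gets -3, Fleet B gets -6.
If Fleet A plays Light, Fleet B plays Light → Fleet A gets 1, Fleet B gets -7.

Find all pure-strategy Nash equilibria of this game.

Check each profile: it is a Nash equilibrium iff no player can strictly gain by switching unilaterally.
(Rest, Rest): Fleet A can switch to Light (-5 → -3). Not NE.
(Rest, Light): Fleet A gets 4, best alternative 1; Fleet B gets 0, best alternative -7. No profitable deviation — NE.
(Light, Rest): Fleet A gets -3, best alternative -5; Fleet B gets -6, best alternative -7. No profitable deviation — NE.
(Light, Light): Fleet A can switch to Rest (1 → 4). Not NE.

Pure-strategy Nash equilibria: (Rest, Light), (Light, Rest)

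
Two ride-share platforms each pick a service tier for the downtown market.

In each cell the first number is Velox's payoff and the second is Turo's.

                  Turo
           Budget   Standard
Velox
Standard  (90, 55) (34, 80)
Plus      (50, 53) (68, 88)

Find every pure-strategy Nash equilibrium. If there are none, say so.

(Standard, Budget): Turo can switch to Standard (55 → 80). Not NE.
(Standard, Standard): Velox can switch to Plus (34 → 68). Not NE.
(Plus, Budget): Velox can switch to Standard (50 → 90). Not NE.
(Plus, Standard): Velox gets 68, best alternative 34; Turo gets 88, best alternative 53. No profitable deviation — NE.

(Plus, Standard)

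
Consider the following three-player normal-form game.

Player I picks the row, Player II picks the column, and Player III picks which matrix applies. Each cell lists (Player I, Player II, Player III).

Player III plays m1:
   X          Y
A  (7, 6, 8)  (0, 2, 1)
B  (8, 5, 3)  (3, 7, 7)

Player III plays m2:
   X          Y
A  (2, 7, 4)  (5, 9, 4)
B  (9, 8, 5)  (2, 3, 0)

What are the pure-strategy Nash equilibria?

Player I against (X, m1): payoffs 7, 8 → best response B.
Player I against (X, m2): payoffs 2, 9 → best response B.
Player I against (Y, m1): payoffs 0, 3 → best response B.
Player I against (Y, m2): payoffs 5, 2 → best response A.
Player II against (A, m1): payoffs 6, 2 → best response X.
Player II against (A, m2): payoffs 7, 9 → best response Y.
Player II against (B, m1): payoffs 5, 7 → best response Y.
Player II against (B, m2): payoffs 8, 3 → best response X.
Player III against (A, X): payoffs 8, 4 → best response m1.
Player III against (A, Y): payoffs 1, 4 → best response m2.
Player III against (B, X): payoffs 3, 5 → best response m2.
Player III against (B, Y): payoffs 7, 0 → best response m1.
Mutual best responses: (A, Y, m2); (B, X, m2); (B, Y, m1).

(A, Y, m2); (B, X, m2); (B, Y, m1)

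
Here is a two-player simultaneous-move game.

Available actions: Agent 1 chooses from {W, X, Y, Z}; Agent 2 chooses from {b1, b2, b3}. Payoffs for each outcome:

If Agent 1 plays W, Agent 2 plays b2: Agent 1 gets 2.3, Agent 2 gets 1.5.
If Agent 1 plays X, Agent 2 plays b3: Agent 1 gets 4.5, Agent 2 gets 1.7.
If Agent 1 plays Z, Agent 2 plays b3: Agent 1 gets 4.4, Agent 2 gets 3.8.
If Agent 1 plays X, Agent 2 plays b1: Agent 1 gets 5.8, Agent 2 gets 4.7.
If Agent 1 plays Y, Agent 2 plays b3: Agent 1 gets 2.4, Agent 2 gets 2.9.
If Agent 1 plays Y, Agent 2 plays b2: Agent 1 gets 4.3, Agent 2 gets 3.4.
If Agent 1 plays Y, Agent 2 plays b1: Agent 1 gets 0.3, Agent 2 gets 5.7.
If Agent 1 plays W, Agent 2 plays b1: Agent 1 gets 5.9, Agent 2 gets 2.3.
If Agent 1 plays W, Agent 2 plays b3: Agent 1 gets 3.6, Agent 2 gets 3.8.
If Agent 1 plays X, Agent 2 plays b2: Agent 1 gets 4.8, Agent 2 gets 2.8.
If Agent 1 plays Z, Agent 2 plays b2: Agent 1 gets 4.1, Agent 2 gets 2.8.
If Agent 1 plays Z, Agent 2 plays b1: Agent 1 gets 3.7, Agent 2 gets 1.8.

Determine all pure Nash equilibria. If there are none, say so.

Agent 1 against b1: payoffs 5.9, 5.8, 0.3, 3.7 → best response W.
Agent 1 against b2: payoffs 2.3, 4.8, 4.3, 4.1 → best response X.
Agent 1 against b3: payoffs 3.6, 4.5, 2.4, 4.4 → best response X.
Agent 2 against W: payoffs 2.3, 1.5, 3.8 → best response b3.
Agent 2 against X: payoffs 4.7, 2.8, 1.7 → best response b1.
Agent 2 against Y: payoffs 5.7, 3.4, 2.9 → best response b1.
Agent 2 against Z: payoffs 1.8, 2.8, 3.8 → best response b3.
No profile is a mutual best response for all players.

none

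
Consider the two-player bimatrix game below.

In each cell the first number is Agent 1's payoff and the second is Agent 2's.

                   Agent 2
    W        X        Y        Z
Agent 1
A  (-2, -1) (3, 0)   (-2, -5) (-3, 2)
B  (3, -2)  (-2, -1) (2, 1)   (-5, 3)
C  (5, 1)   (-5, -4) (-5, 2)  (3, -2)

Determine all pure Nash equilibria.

This game has no pure Nash equilibrium.

For each player, find the best response to each opponent profile; mutual best responses are the pure NE.
Agent 1 against W: payoffs -2, 3, 5 → best response C.
Agent 1 against X: payoffs 3, -2, -5 → best response A.
Agent 1 against Y: payoffs -2, 2, -5 → best response B.
Agent 1 against Z: payoffs -3, -5, 3 → best response C.
Agent 2 against A: payoffs -1, 0, -5, 2 → best response Z.
Agent 2 against B: payoffs -2, -1, 1, 3 → best response Z.
Agent 2 against C: payoffs 1, -4, 2, -2 → best response Y.
No profile is a mutual best response for all players.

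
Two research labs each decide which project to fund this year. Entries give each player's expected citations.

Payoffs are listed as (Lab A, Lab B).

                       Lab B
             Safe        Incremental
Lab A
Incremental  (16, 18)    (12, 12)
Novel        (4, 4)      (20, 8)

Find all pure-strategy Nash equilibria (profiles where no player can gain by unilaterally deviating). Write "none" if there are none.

Pure-strategy Nash equilibria: (Incremental, Safe); (Novel, Incremental)

(Incremental, Safe): Lab A gets 16, best alternative 4; Lab B gets 18, best alternative 12. No profitable deviation — NE.
(Incremental, Incremental): Lab A can switch to Novel (12 → 20). Not NE.
(Novel, Safe): Lab A can switch to Incremental (4 → 16). Not NE.
(Novel, Incremental): Lab A gets 20, best alternative 12; Lab B gets 8, best alternative 4. No profitable deviation — NE.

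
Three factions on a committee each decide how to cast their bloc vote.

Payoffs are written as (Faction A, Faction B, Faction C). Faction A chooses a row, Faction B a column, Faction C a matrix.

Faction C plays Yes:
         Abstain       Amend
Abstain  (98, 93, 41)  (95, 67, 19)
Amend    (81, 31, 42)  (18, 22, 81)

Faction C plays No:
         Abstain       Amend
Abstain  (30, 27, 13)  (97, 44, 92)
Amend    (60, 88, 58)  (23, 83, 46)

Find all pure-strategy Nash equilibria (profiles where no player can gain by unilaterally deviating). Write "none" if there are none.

(Abstain, Abstain, Yes): Faction A gets 98, best alternative 81; Faction B gets 93, best alternative 67; Faction C gets 41, best alternative 13. No profitable deviation — NE.
(Abstain, Abstain, No): Faction A can switch to Amend (30 → 60). Not NE.
(Abstain, Amend, Yes): Faction B can switch to Abstain (67 → 93). Not NE.
(Abstain, Amend, No): Faction A gets 97, best alternative 23; Faction B gets 44, best alternative 27; Faction C gets 92, best alternative 19. No profitable deviation — NE.
(Amend, Abstain, Yes): Faction A can switch to Abstain (81 → 98). Not NE.
(Amend, Abstain, No): Faction A gets 60, best alternative 30; Faction B gets 88, best alternative 83; Faction C gets 58, best alternative 42. No profitable deviation — NE.
(Amend, Amend, Yes): Faction A can switch to Abstain (18 → 95). Not NE.
(Amend, Amend, No): Faction A can switch to Abstain (23 → 97). Not NE.

The pure Nash equilibria are (Abstain, Abstain, Yes), (Abstain, Amend, No), (Amend, Abstain, No).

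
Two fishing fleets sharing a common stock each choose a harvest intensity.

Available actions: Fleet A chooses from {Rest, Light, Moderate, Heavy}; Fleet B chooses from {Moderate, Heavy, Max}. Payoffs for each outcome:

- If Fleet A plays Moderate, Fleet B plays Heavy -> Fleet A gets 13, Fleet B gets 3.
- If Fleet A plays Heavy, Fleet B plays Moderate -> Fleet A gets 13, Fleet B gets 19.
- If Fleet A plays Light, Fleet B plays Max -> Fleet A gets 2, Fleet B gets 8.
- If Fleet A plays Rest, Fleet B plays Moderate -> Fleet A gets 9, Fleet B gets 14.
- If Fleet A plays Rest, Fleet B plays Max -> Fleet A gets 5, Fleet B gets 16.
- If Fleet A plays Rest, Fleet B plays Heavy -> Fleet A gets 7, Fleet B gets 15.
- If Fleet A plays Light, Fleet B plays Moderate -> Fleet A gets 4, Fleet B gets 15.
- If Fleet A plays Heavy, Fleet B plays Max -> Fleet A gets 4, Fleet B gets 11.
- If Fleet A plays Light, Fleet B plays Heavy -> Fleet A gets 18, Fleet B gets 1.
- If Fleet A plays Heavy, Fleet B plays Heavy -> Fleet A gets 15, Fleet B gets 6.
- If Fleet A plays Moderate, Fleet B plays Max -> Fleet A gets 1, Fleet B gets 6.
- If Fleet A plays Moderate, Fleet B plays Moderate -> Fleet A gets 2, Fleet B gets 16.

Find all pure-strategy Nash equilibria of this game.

The pure Nash equilibria are (Rest, Max) and (Heavy, Moderate).

Fleet A against Moderate: payoffs 9, 4, 2, 13 → best response Heavy.
Fleet A against Heavy: payoffs 7, 18, 13, 15 → best response Light.
Fleet A against Max: payoffs 5, 2, 1, 4 → best response Rest.
Fleet B against Rest: payoffs 14, 15, 16 → best response Max.
Fleet B against Light: payoffs 15, 1, 8 → best response Moderate.
Fleet B against Moderate: payoffs 16, 3, 6 → best response Moderate.
Fleet B against Heavy: payoffs 19, 6, 11 → best response Moderate.
Mutual best responses: (Rest, Max); (Heavy, Moderate).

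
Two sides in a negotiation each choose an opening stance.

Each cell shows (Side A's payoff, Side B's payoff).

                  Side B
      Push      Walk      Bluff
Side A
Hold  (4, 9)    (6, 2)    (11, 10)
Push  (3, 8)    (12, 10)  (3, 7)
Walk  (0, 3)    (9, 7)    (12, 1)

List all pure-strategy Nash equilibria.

Pure NE: (Push, Walk)

Side A against Push: payoffs 4, 3, 0 → best response Hold.
Side A against Walk: payoffs 6, 12, 9 → best response Push.
Side A against Bluff: payoffs 11, 3, 12 → best response Walk.
Side B against Hold: payoffs 9, 2, 10 → best response Bluff.
Side B against Push: payoffs 8, 10, 7 → best response Walk.
Side B against Walk: payoffs 3, 7, 1 → best response Walk.
Mutual best responses: (Push, Walk).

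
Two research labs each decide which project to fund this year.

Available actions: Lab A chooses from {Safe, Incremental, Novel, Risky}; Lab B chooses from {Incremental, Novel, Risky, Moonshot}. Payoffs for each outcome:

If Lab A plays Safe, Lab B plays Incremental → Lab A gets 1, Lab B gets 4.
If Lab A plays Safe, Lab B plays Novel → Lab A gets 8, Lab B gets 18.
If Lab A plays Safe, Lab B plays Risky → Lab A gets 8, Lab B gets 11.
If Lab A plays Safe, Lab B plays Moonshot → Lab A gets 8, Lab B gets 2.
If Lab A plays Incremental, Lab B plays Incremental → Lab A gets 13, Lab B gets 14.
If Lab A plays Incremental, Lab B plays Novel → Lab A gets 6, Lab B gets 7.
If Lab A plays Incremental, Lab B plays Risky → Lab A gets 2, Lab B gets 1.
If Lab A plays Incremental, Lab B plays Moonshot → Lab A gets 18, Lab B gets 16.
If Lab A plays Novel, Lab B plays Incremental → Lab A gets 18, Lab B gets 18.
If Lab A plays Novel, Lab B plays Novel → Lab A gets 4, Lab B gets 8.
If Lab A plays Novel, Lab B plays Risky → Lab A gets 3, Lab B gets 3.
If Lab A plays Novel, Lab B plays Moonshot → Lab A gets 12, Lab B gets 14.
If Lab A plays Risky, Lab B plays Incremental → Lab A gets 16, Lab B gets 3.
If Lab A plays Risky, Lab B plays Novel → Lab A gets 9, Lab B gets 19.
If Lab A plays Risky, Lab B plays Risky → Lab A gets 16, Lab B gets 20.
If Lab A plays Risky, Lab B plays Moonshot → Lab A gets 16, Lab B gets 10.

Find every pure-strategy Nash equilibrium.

The pure Nash equilibria are (Incremental, Moonshot), (Novel, Incremental), (Risky, Risky).

For each strategy profile, look for a profitable unilateral deviation.
(Safe, Incremental): Lab A can switch to Incremental (1 → 13). Not NE.
(Safe, Novel): Lab A can switch to Risky (8 → 9). Not NE.
(Safe, Risky): Lab A can switch to Risky (8 → 16). Not NE.
(Safe, Moonshot): Lab A can switch to Incremental (8 → 18). Not NE.
(Incremental, Incremental): Lab A can switch to Novel (13 → 18). Not NE.
(Incremental, Novel): Lab A can switch to Safe (6 → 8). Not NE.
(Incremental, Risky): Lab A can switch to Safe (2 → 8). Not NE.
(Incremental, Moonshot): Lab A gets 18, best alternative 16; Lab B gets 16, best alternative 14. No profitable deviation — NE.
(Novel, Incremental): Lab A gets 18, best alternative 16; Lab B gets 18, best alternative 14. No profitable deviation — NE.
(Novel, Novel): Lab A can switch to Safe (4 → 8). Not NE.
(Novel, Risky): Lab A can switch to Safe (3 → 8). Not NE.
(Novel, Moonshot): Lab A can switch to Incremental (12 → 18). Not NE.
(Risky, Risky): Lab A gets 16, best alternative 8; Lab B gets 20, best alternative 19. No profitable deviation — NE.
(The remaining 3 profiles each have a profitable deviation by the same check.)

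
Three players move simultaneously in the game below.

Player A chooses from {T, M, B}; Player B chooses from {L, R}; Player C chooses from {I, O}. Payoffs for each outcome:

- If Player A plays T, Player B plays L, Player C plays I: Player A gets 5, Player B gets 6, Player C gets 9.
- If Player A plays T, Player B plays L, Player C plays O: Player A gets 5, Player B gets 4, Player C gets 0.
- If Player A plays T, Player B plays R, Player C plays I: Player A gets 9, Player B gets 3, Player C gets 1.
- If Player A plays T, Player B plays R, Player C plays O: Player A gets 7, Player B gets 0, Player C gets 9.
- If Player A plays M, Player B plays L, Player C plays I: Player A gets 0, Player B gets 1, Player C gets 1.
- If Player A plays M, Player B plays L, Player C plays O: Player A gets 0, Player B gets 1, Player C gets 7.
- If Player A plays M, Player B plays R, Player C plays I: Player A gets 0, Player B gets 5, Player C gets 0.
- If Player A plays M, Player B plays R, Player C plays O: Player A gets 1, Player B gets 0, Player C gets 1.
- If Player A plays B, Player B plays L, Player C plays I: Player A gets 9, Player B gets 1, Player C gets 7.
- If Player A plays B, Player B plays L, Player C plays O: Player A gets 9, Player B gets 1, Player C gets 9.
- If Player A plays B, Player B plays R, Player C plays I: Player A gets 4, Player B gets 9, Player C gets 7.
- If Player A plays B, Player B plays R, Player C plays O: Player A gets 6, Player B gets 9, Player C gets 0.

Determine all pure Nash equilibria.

none

(T, L, I): Player A can switch to B (5 → 9). Not NE.
(T, L, O): Player A can switch to B (5 → 9). Not NE.
(T, R, I): Player B can switch to L (3 → 6). Not NE.
(T, R, O): Player B can switch to L (0 → 4). Not NE.
(M, L, I): Player A can switch to T (0 → 5). Not NE.
(M, L, O): Player A can switch to T (0 → 5). Not NE.
(M, R, I): Player A can switch to T (0 → 9). Not NE.
(M, R, O): Player A can switch to T (1 → 7). Not NE.
(B, L, I): Player B can switch to R (1 → 9). Not NE.
(B, L, O): Player B can switch to R (1 → 9). Not NE.
(The remaining 2 profiles each have a profitable deviation by the same check.)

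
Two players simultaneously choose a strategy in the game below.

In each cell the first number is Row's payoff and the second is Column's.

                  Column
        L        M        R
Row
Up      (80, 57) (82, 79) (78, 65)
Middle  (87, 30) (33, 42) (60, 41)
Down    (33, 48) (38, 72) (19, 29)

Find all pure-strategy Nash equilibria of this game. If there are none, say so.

Row against L: payoffs 80, 87, 33 → best response Middle.
Row against M: payoffs 82, 33, 38 → best response Up.
Row against R: payoffs 78, 60, 19 → best response Up.
Column against Up: payoffs 57, 79, 65 → best response M.
Column against Middle: payoffs 30, 42, 41 → best response M.
Column against Down: payoffs 48, 72, 29 → best response M.
Mutual best responses: (Up, M).

The unique pure-strategy Nash equilibrium is (Up, M).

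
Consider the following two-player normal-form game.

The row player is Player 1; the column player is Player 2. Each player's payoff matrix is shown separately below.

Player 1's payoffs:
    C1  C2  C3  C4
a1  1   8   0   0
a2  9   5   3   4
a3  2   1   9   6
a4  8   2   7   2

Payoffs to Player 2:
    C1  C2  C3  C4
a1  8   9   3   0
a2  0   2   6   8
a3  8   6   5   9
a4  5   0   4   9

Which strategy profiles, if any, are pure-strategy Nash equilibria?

(a1, C1): Player 1 can switch to a2 (1 → 9). Not NE.
(a1, C2): Player 1 gets 8, best alternative 5; Player 2 gets 9, best alternative 8. No profitable deviation — NE.
(a1, C3): Player 1 can switch to a2 (0 → 3). Not NE.
(a1, C4): Player 1 can switch to a2 (0 → 4). Not NE.
(a2, C1): Player 2 can switch to C2 (0 → 2). Not NE.
(a2, C2): Player 1 can switch to a1 (5 → 8). Not NE.
(a2, C3): Player 1 can switch to a3 (3 → 9). Not NE.
(a2, C4): Player 1 can switch to a3 (4 → 6). Not NE.
(a3, C1): Player 1 can switch to a2 (2 → 9). Not NE.
(a3, C4): Player 1 gets 6, best alternative 4; Player 2 gets 9, best alternative 8. No profitable deviation — NE.
(The remaining 6 profiles each have a profitable deviation by the same check.)

(a1, C2) and (a3, C4)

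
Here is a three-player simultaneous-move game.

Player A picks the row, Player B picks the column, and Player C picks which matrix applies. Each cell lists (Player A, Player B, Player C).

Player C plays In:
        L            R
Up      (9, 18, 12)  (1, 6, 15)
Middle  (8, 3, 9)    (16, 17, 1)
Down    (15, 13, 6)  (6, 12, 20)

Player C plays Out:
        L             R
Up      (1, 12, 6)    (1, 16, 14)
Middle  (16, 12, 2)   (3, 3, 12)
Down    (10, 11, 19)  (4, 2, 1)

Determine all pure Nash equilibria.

This game has no pure Nash equilibrium.

Player A against (L, In): payoffs 9, 8, 15 → best response Down.
Player A against (L, Out): payoffs 1, 16, 10 → best response Middle.
Player A against (R, In): payoffs 1, 16, 6 → best response Middle.
Player A against (R, Out): payoffs 1, 3, 4 → best response Down.
Player B against (Up, In): payoffs 18, 6 → best response L.
Player B against (Up, Out): payoffs 12, 16 → best response R.
Player B against (Middle, In): payoffs 3, 17 → best response R.
Player B against (Middle, Out): payoffs 12, 3 → best response L.
Player B against (Down, In): payoffs 13, 12 → best response L.
Player B against (Down, Out): payoffs 11, 2 → best response L.
Player C against (Up, L): payoffs 12, 6 → best response In.
Player C against (Up, R): payoffs 15, 14 → best response In.
Player C against (Middle, L): payoffs 9, 2 → best response In.
Player C against (Middle, R): payoffs 1, 12 → best response Out.
Player C against (Down, L): payoffs 6, 19 → best response Out.
Player C against (Down, R): payoffs 20, 1 → best response In.
No profile is a mutual best response for all players.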